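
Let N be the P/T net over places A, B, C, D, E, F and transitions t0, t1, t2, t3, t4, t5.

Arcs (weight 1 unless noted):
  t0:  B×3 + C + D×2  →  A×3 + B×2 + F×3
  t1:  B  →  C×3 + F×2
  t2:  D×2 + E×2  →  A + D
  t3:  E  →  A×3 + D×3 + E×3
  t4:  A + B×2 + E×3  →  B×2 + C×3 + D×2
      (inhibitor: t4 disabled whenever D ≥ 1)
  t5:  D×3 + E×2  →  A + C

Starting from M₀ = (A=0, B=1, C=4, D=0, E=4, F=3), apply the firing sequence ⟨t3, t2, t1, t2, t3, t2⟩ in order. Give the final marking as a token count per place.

(A=9, B=0, C=7, D=3, E=2, F=5)

step 1: fire t3:  (A=0, B=1, C=4, D=0, E=4, F=3) → (A=3, B=1, C=4, D=3, E=6, F=3)
step 2: fire t2:  (A=3, B=1, C=4, D=3, E=6, F=3) → (A=4, B=1, C=4, D=2, E=4, F=3)
step 3: fire t1:  (A=4, B=1, C=4, D=2, E=4, F=3) → (A=4, B=0, C=7, D=2, E=4, F=5)
step 4: fire t2:  (A=4, B=0, C=7, D=2, E=4, F=5) → (A=5, B=0, C=7, D=1, E=2, F=5)
step 5: fire t3:  (A=5, B=0, C=7, D=1, E=2, F=5) → (A=8, B=0, C=7, D=4, E=4, F=5)
step 6: fire t2:  (A=8, B=0, C=7, D=4, E=4, F=5) → (A=9, B=0, C=7, D=3, E=2, F=5)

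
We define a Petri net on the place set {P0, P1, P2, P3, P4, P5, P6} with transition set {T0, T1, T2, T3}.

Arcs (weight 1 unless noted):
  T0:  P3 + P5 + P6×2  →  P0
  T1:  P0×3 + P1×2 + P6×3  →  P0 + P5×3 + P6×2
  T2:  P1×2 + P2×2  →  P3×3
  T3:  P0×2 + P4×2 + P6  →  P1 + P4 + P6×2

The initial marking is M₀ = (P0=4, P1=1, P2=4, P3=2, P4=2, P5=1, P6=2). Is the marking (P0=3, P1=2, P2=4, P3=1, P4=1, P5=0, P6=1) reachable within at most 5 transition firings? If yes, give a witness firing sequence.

step 1: fire T3:  (P0=4, P1=1, P2=4, P3=2, P4=2, P5=1, P6=2) → (P0=2, P1=2, P2=4, P3=2, P4=1, P5=1, P6=3)
step 2: fire T0:  (P0=2, P1=2, P2=4, P3=2, P4=1, P5=1, P6=3) → (P0=3, P1=2, P2=4, P3=1, P4=1, P5=0, P6=1)

YES — reachable via ⟨T3, T0⟩ (2 firings)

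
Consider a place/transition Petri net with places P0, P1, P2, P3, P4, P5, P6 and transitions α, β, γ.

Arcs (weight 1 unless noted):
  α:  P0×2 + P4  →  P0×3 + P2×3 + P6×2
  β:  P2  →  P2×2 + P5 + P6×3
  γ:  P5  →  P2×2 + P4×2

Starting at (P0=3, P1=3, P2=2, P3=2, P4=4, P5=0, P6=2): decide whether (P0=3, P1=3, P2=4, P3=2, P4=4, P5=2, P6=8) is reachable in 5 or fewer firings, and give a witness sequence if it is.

step 1: fire β:  (P0=3, P1=3, P2=2, P3=2, P4=4, P5=0, P6=2) → (P0=3, P1=3, P2=3, P3=2, P4=4, P5=1, P6=5)
step 2: fire β:  (P0=3, P1=3, P2=3, P3=2, P4=4, P5=1, P6=5) → (P0=3, P1=3, P2=4, P3=2, P4=4, P5=2, P6=8)

YES — reachable via ⟨β, β⟩ (2 firings)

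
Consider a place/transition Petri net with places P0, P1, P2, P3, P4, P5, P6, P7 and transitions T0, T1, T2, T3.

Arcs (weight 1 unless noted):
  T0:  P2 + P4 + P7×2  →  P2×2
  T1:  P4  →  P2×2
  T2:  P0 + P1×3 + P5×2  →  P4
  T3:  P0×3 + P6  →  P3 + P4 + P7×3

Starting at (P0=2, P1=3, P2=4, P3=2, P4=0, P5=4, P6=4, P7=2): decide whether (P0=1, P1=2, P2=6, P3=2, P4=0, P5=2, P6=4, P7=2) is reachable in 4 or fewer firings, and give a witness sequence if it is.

depth 0: 1 marking
depth 1: 2 markings reached so far
depth 2: 4 markings reached so far
depth 3: 4 markings reached so far
(frontier empty at depth 3; search complete)
target is not among the 4 markings reachable within 4 steps

NO — not reachable within 4 firings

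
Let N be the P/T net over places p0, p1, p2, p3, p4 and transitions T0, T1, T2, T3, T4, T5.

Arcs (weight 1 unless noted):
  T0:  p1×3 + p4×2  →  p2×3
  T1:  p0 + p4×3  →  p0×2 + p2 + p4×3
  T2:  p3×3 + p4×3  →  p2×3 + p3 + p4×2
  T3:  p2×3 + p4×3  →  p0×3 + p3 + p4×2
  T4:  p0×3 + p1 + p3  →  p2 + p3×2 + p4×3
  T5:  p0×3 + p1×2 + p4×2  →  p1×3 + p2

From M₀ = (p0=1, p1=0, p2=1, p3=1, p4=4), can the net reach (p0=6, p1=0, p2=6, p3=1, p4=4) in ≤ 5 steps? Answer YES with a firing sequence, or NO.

step 1: fire T1:  (p0=1, p1=0, p2=1, p3=1, p4=4) → (p0=2, p1=0, p2=2, p3=1, p4=4)
step 2: fire T1:  (p0=2, p1=0, p2=2, p3=1, p4=4) → (p0=3, p1=0, p2=3, p3=1, p4=4)
step 3: fire T1:  (p0=3, p1=0, p2=3, p3=1, p4=4) → (p0=4, p1=0, p2=4, p3=1, p4=4)
step 4: fire T1:  (p0=4, p1=0, p2=4, p3=1, p4=4) → (p0=5, p1=0, p2=5, p3=1, p4=4)
step 5: fire T1:  (p0=5, p1=0, p2=5, p3=1, p4=4) → (p0=6, p1=0, p2=6, p3=1, p4=4)

YES — reachable via ⟨T1, T1, T1, T1, T1⟩ (5 firings)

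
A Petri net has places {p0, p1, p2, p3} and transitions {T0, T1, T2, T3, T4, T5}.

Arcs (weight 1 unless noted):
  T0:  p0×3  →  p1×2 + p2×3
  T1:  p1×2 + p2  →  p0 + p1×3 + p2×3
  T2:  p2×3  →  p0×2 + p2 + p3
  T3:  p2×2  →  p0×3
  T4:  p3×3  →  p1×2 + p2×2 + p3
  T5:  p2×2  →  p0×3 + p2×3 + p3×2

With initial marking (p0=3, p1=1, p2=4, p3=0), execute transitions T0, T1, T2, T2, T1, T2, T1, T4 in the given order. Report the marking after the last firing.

(p0=9, p1=8, p2=9, p3=1)

step 1: fire T0:  (p0=3, p1=1, p2=4, p3=0) → (p0=0, p1=3, p2=7, p3=0)
step 2: fire T1:  (p0=0, p1=3, p2=7, p3=0) → (p0=1, p1=4, p2=9, p3=0)
step 3: fire T2:  (p0=1, p1=4, p2=9, p3=0) → (p0=3, p1=4, p2=7, p3=1)
step 4: fire T2:  (p0=3, p1=4, p2=7, p3=1) → (p0=5, p1=4, p2=5, p3=2)
step 5: fire T1:  (p0=5, p1=4, p2=5, p3=2) → (p0=6, p1=5, p2=7, p3=2)
step 6: fire T2:  (p0=6, p1=5, p2=7, p3=2) → (p0=8, p1=5, p2=5, p3=3)
step 7: fire T1:  (p0=8, p1=5, p2=5, p3=3) → (p0=9, p1=6, p2=7, p3=3)
step 8: fire T4:  (p0=9, p1=6, p2=7, p3=3) → (p0=9, p1=8, p2=9, p3=1)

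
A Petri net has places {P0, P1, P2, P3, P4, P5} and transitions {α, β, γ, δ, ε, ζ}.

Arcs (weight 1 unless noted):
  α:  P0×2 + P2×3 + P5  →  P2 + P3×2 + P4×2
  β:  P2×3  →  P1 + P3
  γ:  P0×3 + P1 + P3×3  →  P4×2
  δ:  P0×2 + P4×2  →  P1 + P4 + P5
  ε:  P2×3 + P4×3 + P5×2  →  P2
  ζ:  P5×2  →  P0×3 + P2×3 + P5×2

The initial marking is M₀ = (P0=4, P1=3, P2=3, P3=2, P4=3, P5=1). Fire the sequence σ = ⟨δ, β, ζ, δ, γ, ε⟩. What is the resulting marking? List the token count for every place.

step 1: fire δ:  (P0=4, P1=3, P2=3, P3=2, P4=3, P5=1) → (P0=2, P1=4, P2=3, P3=2, P4=2, P5=2)
step 2: fire β:  (P0=2, P1=4, P2=3, P3=2, P4=2, P5=2) → (P0=2, P1=5, P2=0, P3=3, P4=2, P5=2)
step 3: fire ζ:  (P0=2, P1=5, P2=0, P3=3, P4=2, P5=2) → (P0=5, P1=5, P2=3, P3=3, P4=2, P5=2)
step 4: fire δ:  (P0=5, P1=5, P2=3, P3=3, P4=2, P5=2) → (P0=3, P1=6, P2=3, P3=3, P4=1, P5=3)
step 5: fire γ:  (P0=3, P1=6, P2=3, P3=3, P4=1, P5=3) → (P0=0, P1=5, P2=3, P3=0, P4=3, P5=3)
step 6: fire ε:  (P0=0, P1=5, P2=3, P3=0, P4=3, P5=3) → (P0=0, P1=5, P2=1, P3=0, P4=0, P5=1)

(P0=0, P1=5, P2=1, P3=0, P4=0, P5=1)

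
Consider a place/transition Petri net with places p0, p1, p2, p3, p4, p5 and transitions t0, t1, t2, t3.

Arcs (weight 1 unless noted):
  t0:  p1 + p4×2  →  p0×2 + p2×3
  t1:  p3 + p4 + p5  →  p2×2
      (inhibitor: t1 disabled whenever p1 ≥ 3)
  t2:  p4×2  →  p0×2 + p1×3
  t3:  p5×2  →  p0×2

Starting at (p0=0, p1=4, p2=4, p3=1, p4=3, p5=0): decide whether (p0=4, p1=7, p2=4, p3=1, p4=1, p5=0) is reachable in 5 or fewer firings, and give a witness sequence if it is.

depth 0: 1 marking
depth 1: 3 markings reached so far
depth 2: 3 markings reached so far
(frontier empty at depth 2; search complete)
target is not among the 3 markings reachable within 5 steps

NO — not reachable within 5 firings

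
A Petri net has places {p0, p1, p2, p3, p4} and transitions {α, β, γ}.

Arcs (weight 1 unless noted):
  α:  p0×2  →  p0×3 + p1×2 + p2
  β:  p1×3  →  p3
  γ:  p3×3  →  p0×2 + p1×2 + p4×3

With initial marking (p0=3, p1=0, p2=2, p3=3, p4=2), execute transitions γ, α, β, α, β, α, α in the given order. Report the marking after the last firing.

(p0=9, p1=4, p2=6, p3=2, p4=5)

step 1: fire γ:  (p0=3, p1=0, p2=2, p3=3, p4=2) → (p0=5, p1=2, p2=2, p3=0, p4=5)
step 2: fire α:  (p0=5, p1=2, p2=2, p3=0, p4=5) → (p0=6, p1=4, p2=3, p3=0, p4=5)
step 3: fire β:  (p0=6, p1=4, p2=3, p3=0, p4=5) → (p0=6, p1=1, p2=3, p3=1, p4=5)
step 4: fire α:  (p0=6, p1=1, p2=3, p3=1, p4=5) → (p0=7, p1=3, p2=4, p3=1, p4=5)
step 5: fire β:  (p0=7, p1=3, p2=4, p3=1, p4=5) → (p0=7, p1=0, p2=4, p3=2, p4=5)
step 6: fire α:  (p0=7, p1=0, p2=4, p3=2, p4=5) → (p0=8, p1=2, p2=5, p3=2, p4=5)
step 7: fire α:  (p0=8, p1=2, p2=5, p3=2, p4=5) → (p0=9, p1=4, p2=6, p3=2, p4=5)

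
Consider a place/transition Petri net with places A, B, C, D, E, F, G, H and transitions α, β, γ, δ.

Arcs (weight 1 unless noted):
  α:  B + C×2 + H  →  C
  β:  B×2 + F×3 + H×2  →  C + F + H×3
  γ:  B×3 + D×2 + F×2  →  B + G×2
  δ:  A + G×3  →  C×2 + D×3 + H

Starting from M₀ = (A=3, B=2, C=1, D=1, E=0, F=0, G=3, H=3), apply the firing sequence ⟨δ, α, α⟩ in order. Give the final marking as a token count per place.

(A=2, B=0, C=1, D=4, E=0, F=0, G=0, H=2)

step 1: fire δ:  (A=3, B=2, C=1, D=1, E=0, F=0, G=3, H=3) → (A=2, B=2, C=3, D=4, E=0, F=0, G=0, H=4)
step 2: fire α:  (A=2, B=2, C=3, D=4, E=0, F=0, G=0, H=4) → (A=2, B=1, C=2, D=4, E=0, F=0, G=0, H=3)
step 3: fire α:  (A=2, B=1, C=2, D=4, E=0, F=0, G=0, H=3) → (A=2, B=0, C=1, D=4, E=0, F=0, G=0, H=2)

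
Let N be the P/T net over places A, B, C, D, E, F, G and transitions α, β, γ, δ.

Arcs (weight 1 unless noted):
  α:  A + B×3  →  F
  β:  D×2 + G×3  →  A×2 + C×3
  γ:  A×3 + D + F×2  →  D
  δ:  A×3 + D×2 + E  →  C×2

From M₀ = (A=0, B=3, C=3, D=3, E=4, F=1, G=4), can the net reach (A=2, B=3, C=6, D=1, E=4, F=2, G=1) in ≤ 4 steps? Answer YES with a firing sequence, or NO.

depth 0: 1 marking
depth 1: 2 markings reached so far
depth 2: 3 markings reached so far
depth 3: 3 markings reached so far
(frontier empty at depth 3; search complete)
target is not among the 3 markings reachable within 4 steps

NO — not reachable within 4 firings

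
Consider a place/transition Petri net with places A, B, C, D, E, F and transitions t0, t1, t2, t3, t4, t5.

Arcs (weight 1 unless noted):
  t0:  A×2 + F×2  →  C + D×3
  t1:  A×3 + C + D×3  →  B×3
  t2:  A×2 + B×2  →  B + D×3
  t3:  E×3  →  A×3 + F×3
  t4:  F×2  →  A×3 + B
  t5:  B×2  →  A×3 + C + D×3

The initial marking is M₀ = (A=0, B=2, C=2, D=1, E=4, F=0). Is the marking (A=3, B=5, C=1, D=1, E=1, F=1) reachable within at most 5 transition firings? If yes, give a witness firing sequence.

depth 0: 1 marking
depth 1: 3 markings reached so far
depth 2: 8 markings reached so far
depth 3: 13 markings reached so far
depth 4: 21 markings reached so far
depth 5: 27 markings reached so far
target is not among the 27 markings reachable within 5 steps

NO — not reachable within 5 firings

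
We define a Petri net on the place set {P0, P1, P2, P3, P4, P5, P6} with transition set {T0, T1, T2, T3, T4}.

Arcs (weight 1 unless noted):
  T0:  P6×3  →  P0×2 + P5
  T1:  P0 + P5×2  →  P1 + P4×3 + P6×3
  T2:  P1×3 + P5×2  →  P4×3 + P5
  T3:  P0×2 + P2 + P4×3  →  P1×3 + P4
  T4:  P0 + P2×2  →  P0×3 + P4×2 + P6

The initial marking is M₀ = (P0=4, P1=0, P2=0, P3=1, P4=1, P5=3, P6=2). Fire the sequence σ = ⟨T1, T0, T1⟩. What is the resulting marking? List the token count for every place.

step 1: fire T1:  (P0=4, P1=0, P2=0, P3=1, P4=1, P5=3, P6=2) → (P0=3, P1=1, P2=0, P3=1, P4=4, P5=1, P6=5)
step 2: fire T0:  (P0=3, P1=1, P2=0, P3=1, P4=4, P5=1, P6=5) → (P0=5, P1=1, P2=0, P3=1, P4=4, P5=2, P6=2)
step 3: fire T1:  (P0=5, P1=1, P2=0, P3=1, P4=4, P5=2, P6=2) → (P0=4, P1=2, P2=0, P3=1, P4=7, P5=0, P6=5)

(P0=4, P1=2, P2=0, P3=1, P4=7, P5=0, P6=5)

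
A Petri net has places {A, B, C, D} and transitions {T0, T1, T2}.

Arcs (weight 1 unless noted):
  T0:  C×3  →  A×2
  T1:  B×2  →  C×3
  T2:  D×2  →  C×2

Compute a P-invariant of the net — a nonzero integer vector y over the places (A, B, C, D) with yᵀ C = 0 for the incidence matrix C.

y = (A:3, B:3, C:2, D:2)

Incidence matrix C (rows=places, cols=transitions):
       T0   T1   T2
    A   2    0    0
    B   0   -2    0
    C  -3    3    2
    D   0    0   -2

Candidate y = [3, 3, 2, 2]; check y·C column-wise:
  col T0: 3·2 + 3·0 + 2·-3 + 2·0 = 0
  col T1: 3·0 + 3·-2 + 2·3 + 2·0 = 0
  col T2: 3·0 + 3·0 + 2·2 + 2·-2 = 0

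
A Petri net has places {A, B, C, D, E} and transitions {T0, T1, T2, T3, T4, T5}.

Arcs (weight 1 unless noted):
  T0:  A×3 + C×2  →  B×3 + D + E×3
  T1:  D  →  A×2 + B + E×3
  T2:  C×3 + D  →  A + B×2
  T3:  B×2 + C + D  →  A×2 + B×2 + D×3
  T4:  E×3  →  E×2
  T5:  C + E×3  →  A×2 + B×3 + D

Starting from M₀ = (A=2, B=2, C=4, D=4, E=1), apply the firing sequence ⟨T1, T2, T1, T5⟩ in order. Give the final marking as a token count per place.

step 1: fire T1:  (A=2, B=2, C=4, D=4, E=1) → (A=4, B=3, C=4, D=3, E=4)
step 2: fire T2:  (A=4, B=3, C=4, D=3, E=4) → (A=5, B=5, C=1, D=2, E=4)
step 3: fire T1:  (A=5, B=5, C=1, D=2, E=4) → (A=7, B=6, C=1, D=1, E=7)
step 4: fire T5:  (A=7, B=6, C=1, D=1, E=7) → (A=9, B=9, C=0, D=2, E=4)

(A=9, B=9, C=0, D=2, E=4)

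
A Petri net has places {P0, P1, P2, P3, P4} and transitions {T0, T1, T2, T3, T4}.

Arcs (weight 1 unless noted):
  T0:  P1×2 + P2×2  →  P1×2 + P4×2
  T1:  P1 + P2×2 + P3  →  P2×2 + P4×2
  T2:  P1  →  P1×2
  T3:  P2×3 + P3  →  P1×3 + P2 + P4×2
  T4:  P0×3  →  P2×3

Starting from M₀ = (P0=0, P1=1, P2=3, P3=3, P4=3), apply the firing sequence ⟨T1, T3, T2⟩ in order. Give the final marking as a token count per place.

(P0=0, P1=4, P2=1, P3=1, P4=7)

step 1: fire T1:  (P0=0, P1=1, P2=3, P3=3, P4=3) → (P0=0, P1=0, P2=3, P3=2, P4=5)
step 2: fire T3:  (P0=0, P1=0, P2=3, P3=2, P4=5) → (P0=0, P1=3, P2=1, P3=1, P4=7)
step 3: fire T2:  (P0=0, P1=3, P2=1, P3=1, P4=7) → (P0=0, P1=4, P2=1, P3=1, P4=7)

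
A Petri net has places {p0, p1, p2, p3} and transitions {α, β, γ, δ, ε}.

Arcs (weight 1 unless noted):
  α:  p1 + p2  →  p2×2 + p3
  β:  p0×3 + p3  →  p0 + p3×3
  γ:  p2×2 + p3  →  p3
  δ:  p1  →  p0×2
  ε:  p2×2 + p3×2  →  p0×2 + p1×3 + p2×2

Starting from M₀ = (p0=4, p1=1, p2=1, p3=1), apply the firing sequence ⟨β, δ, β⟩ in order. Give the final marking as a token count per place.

step 1: fire β:  (p0=4, p1=1, p2=1, p3=1) → (p0=2, p1=1, p2=1, p3=3)
step 2: fire δ:  (p0=2, p1=1, p2=1, p3=3) → (p0=4, p1=0, p2=1, p3=3)
step 3: fire β:  (p0=4, p1=0, p2=1, p3=3) → (p0=2, p1=0, p2=1, p3=5)

(p0=2, p1=0, p2=1, p3=5)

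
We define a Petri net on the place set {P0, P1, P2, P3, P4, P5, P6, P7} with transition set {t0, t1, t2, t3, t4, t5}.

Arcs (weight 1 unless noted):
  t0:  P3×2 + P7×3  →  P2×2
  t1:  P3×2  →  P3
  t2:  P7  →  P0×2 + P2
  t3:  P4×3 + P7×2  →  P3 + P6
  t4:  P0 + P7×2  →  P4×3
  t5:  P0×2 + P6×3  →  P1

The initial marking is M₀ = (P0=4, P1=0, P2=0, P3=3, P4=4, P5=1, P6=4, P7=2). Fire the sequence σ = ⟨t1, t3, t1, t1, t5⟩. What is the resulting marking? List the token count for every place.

(P0=2, P1=1, P2=0, P3=1, P4=1, P5=1, P6=2, P7=0)

step 1: fire t1:  (P0=4, P1=0, P2=0, P3=3, P4=4, P5=1, P6=4, P7=2) → (P0=4, P1=0, P2=0, P3=2, P4=4, P5=1, P6=4, P7=2)
step 2: fire t3:  (P0=4, P1=0, P2=0, P3=2, P4=4, P5=1, P6=4, P7=2) → (P0=4, P1=0, P2=0, P3=3, P4=1, P5=1, P6=5, P7=0)
step 3: fire t1:  (P0=4, P1=0, P2=0, P3=3, P4=1, P5=1, P6=5, P7=0) → (P0=4, P1=0, P2=0, P3=2, P4=1, P5=1, P6=5, P7=0)
step 4: fire t1:  (P0=4, P1=0, P2=0, P3=2, P4=1, P5=1, P6=5, P7=0) → (P0=4, P1=0, P2=0, P3=1, P4=1, P5=1, P6=5, P7=0)
step 5: fire t5:  (P0=4, P1=0, P2=0, P3=1, P4=1, P5=1, P6=5, P7=0) → (P0=2, P1=1, P2=0, P3=1, P4=1, P5=1, P6=2, P7=0)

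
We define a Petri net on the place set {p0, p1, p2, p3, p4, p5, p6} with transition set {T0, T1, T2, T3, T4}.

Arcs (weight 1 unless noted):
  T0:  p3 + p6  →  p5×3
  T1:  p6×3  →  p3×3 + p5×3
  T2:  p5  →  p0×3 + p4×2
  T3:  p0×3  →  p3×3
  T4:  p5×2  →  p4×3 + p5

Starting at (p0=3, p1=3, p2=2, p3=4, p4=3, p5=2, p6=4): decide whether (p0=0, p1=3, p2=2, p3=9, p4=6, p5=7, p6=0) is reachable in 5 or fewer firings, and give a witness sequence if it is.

YES — reachable via ⟨T0, T1, T3, T4⟩ (4 firings)

step 1: fire T0:  (p0=3, p1=3, p2=2, p3=4, p4=3, p5=2, p6=4) → (p0=3, p1=3, p2=2, p3=3, p4=3, p5=5, p6=3)
step 2: fire T1:  (p0=3, p1=3, p2=2, p3=3, p4=3, p5=5, p6=3) → (p0=3, p1=3, p2=2, p3=6, p4=3, p5=8, p6=0)
step 3: fire T3:  (p0=3, p1=3, p2=2, p3=6, p4=3, p5=8, p6=0) → (p0=0, p1=3, p2=2, p3=9, p4=3, p5=8, p6=0)
step 4: fire T4:  (p0=0, p1=3, p2=2, p3=9, p4=3, p5=8, p6=0) → (p0=0, p1=3, p2=2, p3=9, p4=6, p5=7, p6=0)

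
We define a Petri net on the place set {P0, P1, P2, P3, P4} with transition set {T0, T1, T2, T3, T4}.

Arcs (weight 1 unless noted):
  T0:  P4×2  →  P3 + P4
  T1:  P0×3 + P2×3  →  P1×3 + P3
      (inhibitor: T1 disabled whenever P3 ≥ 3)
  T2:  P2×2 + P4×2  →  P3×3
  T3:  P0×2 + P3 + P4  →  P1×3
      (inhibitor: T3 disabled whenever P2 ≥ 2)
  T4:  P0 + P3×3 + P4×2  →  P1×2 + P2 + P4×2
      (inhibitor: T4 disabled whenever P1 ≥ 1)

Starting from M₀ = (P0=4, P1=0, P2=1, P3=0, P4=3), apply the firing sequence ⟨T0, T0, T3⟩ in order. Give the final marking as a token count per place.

step 1: fire T0:  (P0=4, P1=0, P2=1, P3=0, P4=3) → (P0=4, P1=0, P2=1, P3=1, P4=2)
step 2: fire T0:  (P0=4, P1=0, P2=1, P3=1, P4=2) → (P0=4, P1=0, P2=1, P3=2, P4=1)
step 3: fire T3:  (P0=4, P1=0, P2=1, P3=2, P4=1) → (P0=2, P1=3, P2=1, P3=1, P4=0)

(P0=2, P1=3, P2=1, P3=1, P4=0)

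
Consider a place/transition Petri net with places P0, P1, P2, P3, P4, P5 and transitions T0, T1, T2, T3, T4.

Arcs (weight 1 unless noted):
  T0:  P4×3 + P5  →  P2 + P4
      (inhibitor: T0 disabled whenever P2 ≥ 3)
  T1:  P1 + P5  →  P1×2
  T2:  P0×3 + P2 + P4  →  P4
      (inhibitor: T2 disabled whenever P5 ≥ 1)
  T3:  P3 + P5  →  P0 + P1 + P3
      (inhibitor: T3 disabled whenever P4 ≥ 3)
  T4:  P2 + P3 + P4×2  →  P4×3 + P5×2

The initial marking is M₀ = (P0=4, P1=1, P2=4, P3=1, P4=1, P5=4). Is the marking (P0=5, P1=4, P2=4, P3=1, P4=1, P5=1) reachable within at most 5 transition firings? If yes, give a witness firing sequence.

YES — reachable via ⟨T1, T1, T3⟩ (3 firings)

step 1: fire T1:  (P0=4, P1=1, P2=4, P3=1, P4=1, P5=4) → (P0=4, P1=2, P2=4, P3=1, P4=1, P5=3)
step 2: fire T1:  (P0=4, P1=2, P2=4, P3=1, P4=1, P5=3) → (P0=4, P1=3, P2=4, P3=1, P4=1, P5=2)
step 3: fire T3:  (P0=4, P1=3, P2=4, P3=1, P4=1, P5=2) → (P0=5, P1=4, P2=4, P3=1, P4=1, P5=1)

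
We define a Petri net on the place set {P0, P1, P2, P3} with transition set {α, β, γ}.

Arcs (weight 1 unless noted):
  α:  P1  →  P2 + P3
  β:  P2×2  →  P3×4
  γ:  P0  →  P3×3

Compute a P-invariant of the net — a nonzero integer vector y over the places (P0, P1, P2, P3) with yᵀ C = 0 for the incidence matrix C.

Incidence matrix C (rows=places, cols=transitions):
        α    β    γ
   P0   0    0   -1
   P1  -1    0    0
   P2   1   -2    0
   P3   1    4    3

Candidate y = [3, 3, 2, 1]; check y·C column-wise:
  col α: 3·0 + 3·-1 + 2·1 + 1·1 = 0
  col β: 3·0 + 3·0 + 2·-2 + 1·4 = 0
  col γ: 3·-1 + 3·0 + 2·0 + 1·3 = 0

y = (P0:3, P1:3, P2:2, P3:1)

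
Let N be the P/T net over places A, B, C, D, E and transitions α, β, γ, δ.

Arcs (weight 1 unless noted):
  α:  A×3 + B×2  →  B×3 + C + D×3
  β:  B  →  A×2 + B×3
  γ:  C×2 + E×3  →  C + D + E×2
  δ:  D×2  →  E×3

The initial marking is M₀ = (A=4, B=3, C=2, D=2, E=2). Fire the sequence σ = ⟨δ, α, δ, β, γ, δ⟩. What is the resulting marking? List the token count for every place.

(A=3, B=6, C=2, D=0, E=10)

step 1: fire δ:  (A=4, B=3, C=2, D=2, E=2) → (A=4, B=3, C=2, D=0, E=5)
step 2: fire α:  (A=4, B=3, C=2, D=0, E=5) → (A=1, B=4, C=3, D=3, E=5)
step 3: fire δ:  (A=1, B=4, C=3, D=3, E=5) → (A=1, B=4, C=3, D=1, E=8)
step 4: fire β:  (A=1, B=4, C=3, D=1, E=8) → (A=3, B=6, C=3, D=1, E=8)
step 5: fire γ:  (A=3, B=6, C=3, D=1, E=8) → (A=3, B=6, C=2, D=2, E=7)
step 6: fire δ:  (A=3, B=6, C=2, D=2, E=7) → (A=3, B=6, C=2, D=0, E=10)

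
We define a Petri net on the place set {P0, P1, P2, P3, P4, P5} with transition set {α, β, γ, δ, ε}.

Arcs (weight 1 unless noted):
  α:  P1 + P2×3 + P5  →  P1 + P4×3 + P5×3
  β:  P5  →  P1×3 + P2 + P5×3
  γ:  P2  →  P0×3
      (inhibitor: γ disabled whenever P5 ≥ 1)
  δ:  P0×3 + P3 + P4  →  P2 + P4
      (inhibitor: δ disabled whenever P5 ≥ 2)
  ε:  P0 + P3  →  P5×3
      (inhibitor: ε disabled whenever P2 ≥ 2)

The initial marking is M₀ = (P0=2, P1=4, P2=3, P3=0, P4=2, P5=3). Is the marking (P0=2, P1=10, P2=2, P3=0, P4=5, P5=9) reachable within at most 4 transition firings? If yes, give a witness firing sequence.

step 1: fire α:  (P0=2, P1=4, P2=3, P3=0, P4=2, P5=3) → (P0=2, P1=4, P2=0, P3=0, P4=5, P5=5)
step 2: fire β:  (P0=2, P1=4, P2=0, P3=0, P4=5, P5=5) → (P0=2, P1=7, P2=1, P3=0, P4=5, P5=7)
step 3: fire β:  (P0=2, P1=7, P2=1, P3=0, P4=5, P5=7) → (P0=2, P1=10, P2=2, P3=0, P4=5, P5=9)

YES — reachable via ⟨α, β, β⟩ (3 firings)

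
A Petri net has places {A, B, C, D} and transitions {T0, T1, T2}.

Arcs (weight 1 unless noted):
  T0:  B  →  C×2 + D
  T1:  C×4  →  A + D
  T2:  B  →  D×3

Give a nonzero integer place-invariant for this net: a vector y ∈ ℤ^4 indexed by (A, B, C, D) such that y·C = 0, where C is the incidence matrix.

y = (A:3, B:3, C:1, D:1)

Incidence matrix C (rows=places, cols=transitions):
       T0   T1   T2
    A   0    1    0
    B  -1    0   -1
    C   2   -4    0
    D   1    1    3

Candidate y = [3, 3, 1, 1]; check y·C column-wise:
  col T0: 3·0 + 3·-1 + 1·2 + 1·1 = 0
  col T1: 3·1 + 3·0 + 1·-4 + 1·1 = 0
  col T2: 3·0 + 3·-1 + 1·0 + 1·3 = 0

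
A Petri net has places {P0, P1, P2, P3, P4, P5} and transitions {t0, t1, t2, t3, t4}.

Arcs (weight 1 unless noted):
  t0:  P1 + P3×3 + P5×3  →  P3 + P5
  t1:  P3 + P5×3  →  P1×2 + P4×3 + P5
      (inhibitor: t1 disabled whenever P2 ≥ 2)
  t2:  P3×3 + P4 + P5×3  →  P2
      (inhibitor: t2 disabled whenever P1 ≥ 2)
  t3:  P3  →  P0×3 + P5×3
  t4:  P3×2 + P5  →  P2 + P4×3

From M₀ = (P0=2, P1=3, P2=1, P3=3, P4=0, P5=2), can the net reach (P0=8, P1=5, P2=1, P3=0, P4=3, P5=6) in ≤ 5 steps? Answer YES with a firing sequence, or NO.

YES — reachable via ⟨t3, t1, t3⟩ (3 firings)

step 1: fire t3:  (P0=2, P1=3, P2=1, P3=3, P4=0, P5=2) → (P0=5, P1=3, P2=1, P3=2, P4=0, P5=5)
step 2: fire t1:  (P0=5, P1=3, P2=1, P3=2, P4=0, P5=5) → (P0=5, P1=5, P2=1, P3=1, P4=3, P5=3)
step 3: fire t3:  (P0=5, P1=5, P2=1, P3=1, P4=3, P5=3) → (P0=8, P1=5, P2=1, P3=0, P4=3, P5=6)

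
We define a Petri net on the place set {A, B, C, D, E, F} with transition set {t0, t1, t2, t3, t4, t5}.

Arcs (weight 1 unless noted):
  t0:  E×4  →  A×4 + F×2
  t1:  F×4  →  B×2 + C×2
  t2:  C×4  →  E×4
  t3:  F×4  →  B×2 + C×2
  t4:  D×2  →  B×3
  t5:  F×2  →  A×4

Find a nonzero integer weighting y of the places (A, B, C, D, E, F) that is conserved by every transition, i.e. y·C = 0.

y = (A:1, B:2, C:2, D:3, E:2, F:2)

Incidence matrix C (rows=places, cols=transitions):
       t0   t1   t2   t3   t4   t5
    A   4    0    0    0    0    4
    B   0    2    0    2    3    0
    C   0    2   -4    2    0    0
    D   0    0    0    0   -2    0
    E  -4    0    4    0    0    0
    F   2   -4    0   -4    0   -2

Candidate y = [1, 2, 2, 3, 2, 2]; check y·C column-wise:
  col t0: 1·4 + 2·0 + 2·0 + 3·0 + 2·-4 + 2·2 = 0
  col t1: 1·0 + 2·2 + 2·2 + 3·0 + 2·0 + 2·-4 = 0
  col t2: 1·0 + 2·0 + 2·-4 + 3·0 + 2·4 + 2·0 = 0
  col t3: 1·0 + 2·2 + 2·2 + 3·0 + 2·0 + 2·-4 = 0
  col t4: 1·0 + 2·3 + 2·0 + 3·-2 + 2·0 + 2·0 = 0
  col t5: 1·4 + 2·0 + 2·0 + 3·0 + 2·0 + 2·-2 = 0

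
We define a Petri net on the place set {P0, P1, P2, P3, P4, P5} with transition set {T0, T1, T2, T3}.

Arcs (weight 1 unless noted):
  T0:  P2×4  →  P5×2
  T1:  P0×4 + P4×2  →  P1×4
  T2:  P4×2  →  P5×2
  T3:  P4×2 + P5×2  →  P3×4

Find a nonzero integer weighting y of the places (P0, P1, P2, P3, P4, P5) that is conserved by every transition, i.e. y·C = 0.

Incidence matrix C (rows=places, cols=transitions):
       T0   T1   T2   T3
   P0   0   -4    0    0
   P1   0    4    0    0
   P2  -4    0    0    0
   P3   0    0    0    4
   P4   0   -2   -2   -2
   P5   2    0    2   -2

Candidate y = [1, 1, 0, 0, 0, 0]; check y·C column-wise:
  col T0: 1·0 + 1·0 + 0·-4 + 0·2 = 0
  col T1: 1·-4 + 1·4 + 0·-2 = 0
  col T2: 1·0 + 1·0 + 0·-2 + 0·2 = 0
  col T3: 1·0 + 1·0 + 0·4 + 0·-2 + 0·-2 = 0

y = (P0:1, P1:1, P2:0, P3:0, P4:0, P5:0)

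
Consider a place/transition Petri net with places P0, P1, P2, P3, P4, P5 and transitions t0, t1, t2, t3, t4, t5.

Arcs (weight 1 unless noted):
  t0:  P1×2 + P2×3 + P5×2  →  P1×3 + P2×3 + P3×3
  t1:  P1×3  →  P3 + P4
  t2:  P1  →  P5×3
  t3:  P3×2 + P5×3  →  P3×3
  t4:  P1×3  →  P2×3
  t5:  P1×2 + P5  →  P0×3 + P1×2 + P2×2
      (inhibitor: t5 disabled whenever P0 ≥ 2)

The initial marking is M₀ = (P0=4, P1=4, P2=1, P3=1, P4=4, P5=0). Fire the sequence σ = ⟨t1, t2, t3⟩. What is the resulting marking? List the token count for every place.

step 1: fire t1:  (P0=4, P1=4, P2=1, P3=1, P4=4, P5=0) → (P0=4, P1=1, P2=1, P3=2, P4=5, P5=0)
step 2: fire t2:  (P0=4, P1=1, P2=1, P3=2, P4=5, P5=0) → (P0=4, P1=0, P2=1, P3=2, P4=5, P5=3)
step 3: fire t3:  (P0=4, P1=0, P2=1, P3=2, P4=5, P5=3) → (P0=4, P1=0, P2=1, P3=3, P4=5, P5=0)

(P0=4, P1=0, P2=1, P3=3, P4=5, P5=0)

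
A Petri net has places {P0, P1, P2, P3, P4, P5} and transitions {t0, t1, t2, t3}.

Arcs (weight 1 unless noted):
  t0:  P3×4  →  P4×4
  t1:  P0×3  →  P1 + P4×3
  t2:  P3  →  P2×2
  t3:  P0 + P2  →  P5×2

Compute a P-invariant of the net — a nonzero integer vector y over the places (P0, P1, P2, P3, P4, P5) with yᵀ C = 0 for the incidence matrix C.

Incidence matrix C (rows=places, cols=transitions):
       t0   t1   t2   t3
   P0   0   -3    0   -1
   P1   0    1    0    0
   P2   0    0    2   -1
   P3  -4    0   -1    0
   P4   4    3    0    0
   P5   0    0    0    2

Candidate y = [1, 9, -1, -2, -2, 0]; check y·C column-wise:
  col t0: 1·0 + 9·0 + -1·0 + -2·-4 + -2·4 = 0
  col t1: 1·-3 + 9·1 + -1·0 + -2·0 + -2·3 = 0
  col t2: 1·0 + 9·0 + -1·2 + -2·-1 + -2·0 = 0
  col t3: 1·-1 + 9·0 + -1·-1 + -2·0 + -2·0 + 0·2 = 0

y = (P0:1, P1:9, P2:-1, P3:-2, P4:-2, P5:0)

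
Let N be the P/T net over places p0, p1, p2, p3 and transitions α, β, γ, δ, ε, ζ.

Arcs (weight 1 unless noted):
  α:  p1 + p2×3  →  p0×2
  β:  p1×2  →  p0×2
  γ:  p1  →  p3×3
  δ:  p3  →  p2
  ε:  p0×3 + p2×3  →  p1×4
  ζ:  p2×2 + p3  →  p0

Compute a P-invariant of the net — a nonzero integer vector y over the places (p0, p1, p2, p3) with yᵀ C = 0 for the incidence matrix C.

Incidence matrix C (rows=places, cols=transitions):
        α    β    γ    δ    ε    ζ
   p0   2    2    0    0   -3    1
   p1  -1   -2   -1    0    4    0
   p2  -3    0    0    1   -3   -2
   p3   0    0    3   -1    0   -1

Candidate y = [3, 3, 1, 1]; check y·C column-wise:
  col α: 3·2 + 3·-1 + 1·-3 + 1·0 = 0
  col β: 3·2 + 3·-2 + 1·0 + 1·0 = 0
  col γ: 3·0 + 3·-1 + 1·0 + 1·3 = 0
  col δ: 3·0 + 3·0 + 1·1 + 1·-1 = 0
  col ε: 3·-3 + 3·4 + 1·-3 + 1·0 = 0
  col ζ: 3·1 + 3·0 + 1·-2 + 1·-1 = 0

y = (p0:3, p1:3, p2:1, p3:1)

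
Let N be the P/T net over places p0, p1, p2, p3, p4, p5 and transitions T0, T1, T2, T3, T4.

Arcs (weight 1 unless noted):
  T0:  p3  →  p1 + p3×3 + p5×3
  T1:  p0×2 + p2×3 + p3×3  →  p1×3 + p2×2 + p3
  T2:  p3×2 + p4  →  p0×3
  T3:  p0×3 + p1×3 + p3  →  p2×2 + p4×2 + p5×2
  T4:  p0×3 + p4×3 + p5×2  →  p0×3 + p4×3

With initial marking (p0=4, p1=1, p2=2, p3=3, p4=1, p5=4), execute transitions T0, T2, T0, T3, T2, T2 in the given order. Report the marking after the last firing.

step 1: fire T0:  (p0=4, p1=1, p2=2, p3=3, p4=1, p5=4) → (p0=4, p1=2, p2=2, p3=5, p4=1, p5=7)
step 2: fire T2:  (p0=4, p1=2, p2=2, p3=5, p4=1, p5=7) → (p0=7, p1=2, p2=2, p3=3, p4=0, p5=7)
step 3: fire T0:  (p0=7, p1=2, p2=2, p3=3, p4=0, p5=7) → (p0=7, p1=3, p2=2, p3=5, p4=0, p5=10)
step 4: fire T3:  (p0=7, p1=3, p2=2, p3=5, p4=0, p5=10) → (p0=4, p1=0, p2=4, p3=4, p4=2, p5=12)
step 5: fire T2:  (p0=4, p1=0, p2=4, p3=4, p4=2, p5=12) → (p0=7, p1=0, p2=4, p3=2, p4=1, p5=12)
step 6: fire T2:  (p0=7, p1=0, p2=4, p3=2, p4=1, p5=12) → (p0=10, p1=0, p2=4, p3=0, p4=0, p5=12)

(p0=10, p1=0, p2=4, p3=0, p4=0, p5=12)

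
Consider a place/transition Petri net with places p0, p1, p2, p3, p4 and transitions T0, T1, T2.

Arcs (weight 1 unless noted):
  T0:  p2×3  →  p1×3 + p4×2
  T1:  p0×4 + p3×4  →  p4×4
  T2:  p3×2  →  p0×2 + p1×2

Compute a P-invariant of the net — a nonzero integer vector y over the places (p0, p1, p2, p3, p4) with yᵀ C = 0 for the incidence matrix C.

y = (p0:1, p1:-2, p2:-2, p3:-1, p4:0)

Incidence matrix C (rows=places, cols=transitions):
       T0   T1   T2
   p0   0   -4    2
   p1   3    0    2
   p2  -3    0    0
   p3   0   -4   -2
   p4   2    4    0

Candidate y = [1, -2, -2, -1, 0]; check y·C column-wise:
  col T0: 1·0 + -2·3 + -2·-3 + -1·0 + 0·2 = 0
  col T1: 1·-4 + -2·0 + -2·0 + -1·-4 + 0·4 = 0
  col T2: 1·2 + -2·2 + -2·0 + -1·-2 = 0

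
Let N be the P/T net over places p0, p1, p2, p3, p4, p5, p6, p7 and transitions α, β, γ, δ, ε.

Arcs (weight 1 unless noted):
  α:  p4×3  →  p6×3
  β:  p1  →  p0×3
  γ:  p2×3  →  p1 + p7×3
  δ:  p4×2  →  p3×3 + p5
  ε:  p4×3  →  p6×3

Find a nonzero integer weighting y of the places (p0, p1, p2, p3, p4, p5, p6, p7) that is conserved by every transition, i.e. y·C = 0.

y = (p0:1, p1:3, p2:1, p3:0, p4:0, p5:0, p6:0, p7:0)

Incidence matrix C (rows=places, cols=transitions):
        α    β    γ    δ    ε
   p0   0    3    0    0    0
   p1   0   -1    1    0    0
   p2   0    0   -3    0    0
   p3   0    0    0    3    0
   p4  -3    0    0   -2   -3
   p5   0    0    0    1    0
   p6   3    0    0    0    3
   p7   0    0    3    0    0

Candidate y = [1, 3, 1, 0, 0, 0, 0, 0]; check y·C column-wise:
  col α: 1·0 + 3·0 + 1·0 + 0·-3 + 0·3 = 0
  col β: 1·3 + 3·-1 + 1·0 = 0
  col γ: 1·0 + 3·1 + 1·-3 + 0·3 = 0
  col δ: 1·0 + 3·0 + 1·0 + 0·3 + 0·-2 + 0·1 = 0
  col ε: 1·0 + 3·0 + 1·0 + 0·-3 + 0·3 = 0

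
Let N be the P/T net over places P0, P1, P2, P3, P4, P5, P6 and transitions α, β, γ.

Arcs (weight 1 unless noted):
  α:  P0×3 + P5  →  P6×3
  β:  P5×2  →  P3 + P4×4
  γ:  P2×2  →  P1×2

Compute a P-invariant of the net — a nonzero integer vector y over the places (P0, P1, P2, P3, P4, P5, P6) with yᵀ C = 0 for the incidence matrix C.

Incidence matrix C (rows=places, cols=transitions):
        α    β    γ
   P0  -3    0    0
   P1   0    0    2
   P2   0    0   -2
   P3   0    1    0
   P4   0    4    0
   P5  -1   -2    0
   P6   3    0    0

Candidate y = [0, 1, 1, 0, 0, 0, 0]; check y·C column-wise:
  col α: 0·-3 + 1·0 + 1·0 + 0·-1 + 0·3 = 0
  col β: 1·0 + 1·0 + 0·1 + 0·4 + 0·-2 = 0
  col γ: 1·2 + 1·-2 = 0

y = (P0:0, P1:1, P2:1, P3:0, P4:0, P5:0, P6:0)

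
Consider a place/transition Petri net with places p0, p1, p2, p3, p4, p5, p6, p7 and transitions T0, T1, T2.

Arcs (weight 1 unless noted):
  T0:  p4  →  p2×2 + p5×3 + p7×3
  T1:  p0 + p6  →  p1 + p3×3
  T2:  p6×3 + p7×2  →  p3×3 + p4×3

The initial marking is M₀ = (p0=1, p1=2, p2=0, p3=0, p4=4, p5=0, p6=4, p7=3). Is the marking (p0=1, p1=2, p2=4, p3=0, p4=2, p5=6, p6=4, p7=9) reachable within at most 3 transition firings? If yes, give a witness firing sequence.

YES — reachable via ⟨T0, T0⟩ (2 firings)

step 1: fire T0:  (p0=1, p1=2, p2=0, p3=0, p4=4, p5=0, p6=4, p7=3) → (p0=1, p1=2, p2=2, p3=0, p4=3, p5=3, p6=4, p7=6)
step 2: fire T0:  (p0=1, p1=2, p2=2, p3=0, p4=3, p5=3, p6=4, p7=6) → (p0=1, p1=2, p2=4, p3=0, p4=2, p5=6, p6=4, p7=9)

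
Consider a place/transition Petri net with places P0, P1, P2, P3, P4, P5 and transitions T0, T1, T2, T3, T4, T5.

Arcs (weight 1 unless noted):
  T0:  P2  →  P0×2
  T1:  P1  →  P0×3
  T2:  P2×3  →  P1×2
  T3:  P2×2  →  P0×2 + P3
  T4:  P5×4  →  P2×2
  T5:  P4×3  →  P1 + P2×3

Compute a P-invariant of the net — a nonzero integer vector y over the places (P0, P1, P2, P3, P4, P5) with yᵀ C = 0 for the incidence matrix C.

Incidence matrix C (rows=places, cols=transitions):
       T0   T1   T2   T3   T4   T5
   P0   2    3    0    2    0    0
   P1   0   -1    2    0    0    1
   P2  -1    0   -3   -2    2    3
   P3   0    0    0    1    0    0
   P4   0    0    0    0    0   -3
   P5   0    0    0    0   -4    0

Candidate y = [1, 3, 2, 2, 3, 1]; check y·C column-wise:
  col T0: 1·2 + 3·0 + 2·-1 + 2·0 + 3·0 + 1·0 = 0
  col T1: 1·3 + 3·-1 + 2·0 + 2·0 + 3·0 + 1·0 = 0
  col T2: 1·0 + 3·2 + 2·-3 + 2·0 + 3·0 + 1·0 = 0
  col T3: 1·2 + 3·0 + 2·-2 + 2·1 + 3·0 + 1·0 = 0
  col T4: 1·0 + 3·0 + 2·2 + 2·0 + 3·0 + 1·-4 = 0
  col T5: 1·0 + 3·1 + 2·3 + 2·0 + 3·-3 + 1·0 = 0

y = (P0:1, P1:3, P2:2, P3:2, P4:3, P5:1)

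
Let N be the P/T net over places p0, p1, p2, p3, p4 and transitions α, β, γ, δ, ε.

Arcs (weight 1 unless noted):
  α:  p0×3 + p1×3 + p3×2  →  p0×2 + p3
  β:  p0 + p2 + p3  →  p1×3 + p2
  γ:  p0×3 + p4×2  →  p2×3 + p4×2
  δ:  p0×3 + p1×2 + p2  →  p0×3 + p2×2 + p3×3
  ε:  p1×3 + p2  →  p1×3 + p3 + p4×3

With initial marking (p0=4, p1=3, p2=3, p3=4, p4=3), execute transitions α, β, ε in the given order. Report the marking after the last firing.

(p0=2, p1=3, p2=2, p3=3, p4=6)

step 1: fire α:  (p0=4, p1=3, p2=3, p3=4, p4=3) → (p0=3, p1=0, p2=3, p3=3, p4=3)
step 2: fire β:  (p0=3, p1=0, p2=3, p3=3, p4=3) → (p0=2, p1=3, p2=3, p3=2, p4=3)
step 3: fire ε:  (p0=2, p1=3, p2=3, p3=2, p4=3) → (p0=2, p1=3, p2=2, p3=3, p4=6)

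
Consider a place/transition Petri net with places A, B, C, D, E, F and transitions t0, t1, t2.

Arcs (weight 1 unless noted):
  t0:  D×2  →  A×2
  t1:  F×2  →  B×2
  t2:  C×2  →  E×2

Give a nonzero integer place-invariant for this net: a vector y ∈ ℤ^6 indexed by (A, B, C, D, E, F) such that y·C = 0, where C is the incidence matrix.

Incidence matrix C (rows=places, cols=transitions):
       t0   t1   t2
    A   2    0    0
    B   0    2    0
    C   0    0   -2
    D  -2    0    0
    E   0    0    2
    F   0   -2    0

Candidate y = [1, 0, 0, 1, 0, 0]; check y·C column-wise:
  col t0: 1·2 + 1·-2 = 0
  col t1: 1·0 + 0·2 + 1·0 + 0·-2 = 0
  col t2: 1·0 + 0·-2 + 1·0 + 0·2 = 0

y = (A:1, B:0, C:0, D:1, E:0, F:0)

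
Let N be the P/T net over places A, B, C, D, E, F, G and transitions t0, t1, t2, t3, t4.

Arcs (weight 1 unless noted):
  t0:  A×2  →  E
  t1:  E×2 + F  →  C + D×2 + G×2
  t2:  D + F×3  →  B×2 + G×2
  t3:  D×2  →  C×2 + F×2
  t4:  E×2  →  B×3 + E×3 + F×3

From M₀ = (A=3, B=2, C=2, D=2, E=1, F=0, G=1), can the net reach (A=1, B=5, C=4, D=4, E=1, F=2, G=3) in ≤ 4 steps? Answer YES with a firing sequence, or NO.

NO — not reachable within 4 firings

depth 0: 1 marking
depth 1: 3 markings reached so far
depth 2: 5 markings reached so far
depth 3: 10 markings reached so far
depth 4: 16 markings reached so far
target is not among the 16 markings reachable within 4 steps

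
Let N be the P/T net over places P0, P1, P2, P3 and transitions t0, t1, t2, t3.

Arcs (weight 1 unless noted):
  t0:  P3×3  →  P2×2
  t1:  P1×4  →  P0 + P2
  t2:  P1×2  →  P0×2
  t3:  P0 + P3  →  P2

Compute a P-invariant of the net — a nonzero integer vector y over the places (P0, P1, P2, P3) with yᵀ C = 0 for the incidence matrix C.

y = (P0:1, P1:1, P2:3, P3:2)

Incidence matrix C (rows=places, cols=transitions):
       t0   t1   t2   t3
   P0   0    1    2   -1
   P1   0   -4   -2    0
   P2   2    1    0    1
   P3  -3    0    0   -1

Candidate y = [1, 1, 3, 2]; check y·C column-wise:
  col t0: 1·0 + 1·0 + 3·2 + 2·-3 = 0
  col t1: 1·1 + 1·-4 + 3·1 + 2·0 = 0
  col t2: 1·2 + 1·-2 + 3·0 + 2·0 = 0
  col t3: 1·-1 + 1·0 + 3·1 + 2·-1 = 0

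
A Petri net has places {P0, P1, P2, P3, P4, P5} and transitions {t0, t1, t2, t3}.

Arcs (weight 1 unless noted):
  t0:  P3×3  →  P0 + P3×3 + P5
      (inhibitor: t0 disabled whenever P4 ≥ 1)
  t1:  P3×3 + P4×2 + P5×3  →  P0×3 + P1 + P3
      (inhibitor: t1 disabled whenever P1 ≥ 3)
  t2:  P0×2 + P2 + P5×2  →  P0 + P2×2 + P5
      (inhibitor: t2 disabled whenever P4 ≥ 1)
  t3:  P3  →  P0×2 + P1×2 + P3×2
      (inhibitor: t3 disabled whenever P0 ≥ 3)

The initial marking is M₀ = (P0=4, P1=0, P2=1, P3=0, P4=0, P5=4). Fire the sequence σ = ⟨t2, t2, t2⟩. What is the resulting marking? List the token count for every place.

step 1: fire t2:  (P0=4, P1=0, P2=1, P3=0, P4=0, P5=4) → (P0=3, P1=0, P2=2, P3=0, P4=0, P5=3)
step 2: fire t2:  (P0=3, P1=0, P2=2, P3=0, P4=0, P5=3) → (P0=2, P1=0, P2=3, P3=0, P4=0, P5=2)
step 3: fire t2:  (P0=2, P1=0, P2=3, P3=0, P4=0, P5=2) → (P0=1, P1=0, P2=4, P3=0, P4=0, P5=1)

(P0=1, P1=0, P2=4, P3=0, P4=0, P5=1)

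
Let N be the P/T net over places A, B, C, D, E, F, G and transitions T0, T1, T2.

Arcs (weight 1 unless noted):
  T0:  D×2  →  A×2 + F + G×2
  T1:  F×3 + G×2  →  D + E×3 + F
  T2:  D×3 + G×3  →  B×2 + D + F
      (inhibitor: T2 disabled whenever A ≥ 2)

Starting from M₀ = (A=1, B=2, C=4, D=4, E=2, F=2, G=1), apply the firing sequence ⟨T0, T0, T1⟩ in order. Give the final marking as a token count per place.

(A=5, B=2, C=4, D=1, E=5, F=2, G=3)

step 1: fire T0:  (A=1, B=2, C=4, D=4, E=2, F=2, G=1) → (A=3, B=2, C=4, D=2, E=2, F=3, G=3)
step 2: fire T0:  (A=3, B=2, C=4, D=2, E=2, F=3, G=3) → (A=5, B=2, C=4, D=0, E=2, F=4, G=5)
step 3: fire T1:  (A=5, B=2, C=4, D=0, E=2, F=4, G=5) → (A=5, B=2, C=4, D=1, E=5, F=2, G=3)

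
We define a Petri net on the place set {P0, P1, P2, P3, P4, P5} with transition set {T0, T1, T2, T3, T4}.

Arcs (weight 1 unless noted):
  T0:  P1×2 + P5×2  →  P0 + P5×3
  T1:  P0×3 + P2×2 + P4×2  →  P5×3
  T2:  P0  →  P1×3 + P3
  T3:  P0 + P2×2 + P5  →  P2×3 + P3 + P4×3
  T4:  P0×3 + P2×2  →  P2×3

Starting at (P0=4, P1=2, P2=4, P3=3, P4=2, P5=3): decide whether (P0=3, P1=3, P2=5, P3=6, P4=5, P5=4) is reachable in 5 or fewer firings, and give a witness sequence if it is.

NO — not reachable within 5 firings

depth 0: 1 marking
depth 1: 6 markings reached so far
depth 2: 17 markings reached so far
depth 3: 29 markings reached so far
depth 4: 47 markings reached so far
depth 5: 60 markings reached so far
target is not among the 60 markings reachable within 5 steps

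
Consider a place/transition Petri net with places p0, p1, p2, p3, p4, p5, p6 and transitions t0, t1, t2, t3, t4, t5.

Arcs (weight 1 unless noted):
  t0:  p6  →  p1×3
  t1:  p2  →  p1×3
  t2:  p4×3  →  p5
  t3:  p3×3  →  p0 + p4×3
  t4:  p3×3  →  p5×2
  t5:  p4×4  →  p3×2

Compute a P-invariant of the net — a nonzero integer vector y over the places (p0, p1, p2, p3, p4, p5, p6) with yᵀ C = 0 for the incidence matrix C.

Incidence matrix C (rows=places, cols=transitions):
       t0   t1   t2   t3   t4   t5
   p0   0    0    0    1    0    0
   p1   3    3    0    0    0    0
   p2   0   -1    0    0    0    0
   p3   0    0    0   -3   -3    2
   p4   0    0   -3    3    0   -4
   p5   0    0    1    0    2    0
   p6  -1    0    0    0    0    0

Candidate y = [3, 0, 0, 2, 1, 3, 0]; check y·C column-wise:
  col t0: 3·0 + 0·3 + 2·0 + 1·0 + 3·0 + 0·-1 = 0
  col t1: 3·0 + 0·3 + 0·-1 + 2·0 + 1·0 + 3·0 = 0
  col t2: 3·0 + 2·0 + 1·-3 + 3·1 = 0
  col t3: 3·1 + 2·-3 + 1·3 + 3·0 = 0
  col t4: 3·0 + 2·-3 + 1·0 + 3·2 = 0
  col t5: 3·0 + 2·2 + 1·-4 + 3·0 = 0

y = (p0:3, p1:0, p2:0, p3:2, p4:1, p5:3, p6:0)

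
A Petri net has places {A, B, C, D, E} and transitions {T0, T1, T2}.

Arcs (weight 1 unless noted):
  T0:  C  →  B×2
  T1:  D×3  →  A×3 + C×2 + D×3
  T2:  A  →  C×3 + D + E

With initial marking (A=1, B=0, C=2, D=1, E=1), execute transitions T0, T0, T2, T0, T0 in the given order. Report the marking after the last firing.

(A=0, B=8, C=1, D=2, E=2)

step 1: fire T0:  (A=1, B=0, C=2, D=1, E=1) → (A=1, B=2, C=1, D=1, E=1)
step 2: fire T0:  (A=1, B=2, C=1, D=1, E=1) → (A=1, B=4, C=0, D=1, E=1)
step 3: fire T2:  (A=1, B=4, C=0, D=1, E=1) → (A=0, B=4, C=3, D=2, E=2)
step 4: fire T0:  (A=0, B=4, C=3, D=2, E=2) → (A=0, B=6, C=2, D=2, E=2)
step 5: fire T0:  (A=0, B=6, C=2, D=2, E=2) → (A=0, B=8, C=1, D=2, E=2)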